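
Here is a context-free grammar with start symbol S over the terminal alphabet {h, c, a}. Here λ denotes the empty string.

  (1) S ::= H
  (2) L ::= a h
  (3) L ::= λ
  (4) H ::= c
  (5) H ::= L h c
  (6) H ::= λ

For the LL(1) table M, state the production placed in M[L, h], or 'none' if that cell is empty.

FIRST(L) = {λ, a}
FIRST(H) = {λ, a, c, h}  (via L h c)
FIRST(S) = {λ, a, c, h}  (via H)
FOLLOW(S) includes $ since S is the start symbol.
FOLLOW(L): in H::=L h c, L is followed by h c with FIRST {h}. Thus FOLLOW(L) = {h}.
For L ::= a h: FIRST(a h) = {a}, so it goes in M[L, t] for t ∈ {a}.
For L ::= λ: FIRST(λ) = {λ}, so it goes in M[L, t] for t ∈ {}; since λ ∈ FIRST, also for every t ∈ FOLLOW(L) = {h}.

L ::= λ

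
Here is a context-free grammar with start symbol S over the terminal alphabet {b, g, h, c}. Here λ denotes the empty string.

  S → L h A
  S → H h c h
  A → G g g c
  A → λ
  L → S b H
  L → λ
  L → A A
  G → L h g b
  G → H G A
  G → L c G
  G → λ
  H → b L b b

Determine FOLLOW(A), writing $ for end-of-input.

{$, b, c, g, h}

FIRST(H): from H→b L b b we get {b}. So FIRST(H) = {b}.
FIRST(S): from S→L h A we get {b, c, g, h}; from S→H h c h we get {b}. So FIRST(S) = {b, c, g, h}.
FIRST(A): from A→G g g c we get {b, c, g, h}; from A→λ we get {λ}. So FIRST(A) = {λ, b, c, g, h}.
FIRST(L): from L→S b H we get {b, c, g, h}; from L→λ we get {λ}; from L→A A we get {λ, b, c, g, h}. So FIRST(L) = {λ, b, c, g, h}.
FIRST(G): from G→L h g b we get {b, c, g, h}; from G→H G A we get {b}; from G→L c G we get {b, c, g, h}; from G→λ we get {λ}. So FIRST(G) = {λ, b, c, g, h}.
FOLLOW(S) includes $ since S is the start symbol.
FOLLOW(S): in L→S b H, S is followed by b H with FIRST {b}. Thus FOLLOW(S) = {$, b}.
FOLLOW(L): in S→L h A, L is followed by h A with FIRST {h}; in G→L h g b, L is followed by h g b with FIRST {h}; in G→L c G, L is followed by c G with FIRST {c}; in H→b L b b, L is followed by b b with FIRST {b}. Thus FOLLOW(L) = {b, c, h}.
FOLLOW(G): in A→G g g c, G is followed by g g c with FIRST {g}; in G→H G A, G is followed by A with FIRST {λ, b, c, g, h}; in G→H G A, the suffix after G is nullable (adds nothing new); in G→L c G, the suffix after G is empty (adds nothing new). Thus FOLLOW(G) = {b, c, g, h}.
FOLLOW(A): in S→L h A, the suffix after A is empty, so FOLLOW(A) ⊇ FOLLOW(S) = {$, b}; in L→A A (occurrence 1), A is followed by A with FIRST {λ, b, c, g, h}; in L→A A (occurrence 1), the suffix after A is nullable, so FOLLOW(A) ⊇ FOLLOW(L) = {b, c, h}; in L→A A (occurrence 2), the suffix after A is empty, so FOLLOW(A) ⊇ FOLLOW(L) = {b, c, h}; in G→H G A, the suffix after A is empty, so FOLLOW(A) ⊇ FOLLOW(G) = {b, c, g, h}. Thus FOLLOW(A) = {$, b, c, g, h}.
FOLLOW(H): in S→H h c h, H is followed by h c h with FIRST {h}; in L→S b H, the suffix after H is empty, so FOLLOW(H) ⊇ FOLLOW(L) = {b, c, h}; in G→H G A, H is followed by G A with FIRST {λ, b, c, g, h}; in G→H G A, the suffix after H is nullable, so FOLLOW(H) ⊇ FOLLOW(G) = {b, c, g, h}. Thus FOLLOW(H) = {b, c, g, h}.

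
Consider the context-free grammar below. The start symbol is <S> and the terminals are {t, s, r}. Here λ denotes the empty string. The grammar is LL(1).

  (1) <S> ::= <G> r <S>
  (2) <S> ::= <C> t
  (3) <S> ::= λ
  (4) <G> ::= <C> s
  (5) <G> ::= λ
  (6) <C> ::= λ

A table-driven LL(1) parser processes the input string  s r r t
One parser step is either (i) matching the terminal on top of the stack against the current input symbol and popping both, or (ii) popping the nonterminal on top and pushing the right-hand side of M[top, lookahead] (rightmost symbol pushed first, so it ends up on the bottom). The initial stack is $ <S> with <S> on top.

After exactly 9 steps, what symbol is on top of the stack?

     Stack          Input      Action
  1  $ <S>          s r r t $  expand <S> ::= <G> r <S>
  2  $ <S> r <G>    s r r t $  expand <G> ::= <C> s
  3  $ <S> r s <C>  s r r t $  expand <C> ::= λ
  4  $ <S> r s      s r r t $  match s
  5  $ <S> r        r r t $    match r
  6  $ <S>          r t $      expand <S> ::= <G> r <S>
  7  $ <S> r <G>    r t $      expand <G> ::= λ
  8  $ <S> r        r t $      match r
  9  $ <S>          t $        expand <S> ::= <C> t
Stack after step 9: $ t <C> (top = <C>).

<C>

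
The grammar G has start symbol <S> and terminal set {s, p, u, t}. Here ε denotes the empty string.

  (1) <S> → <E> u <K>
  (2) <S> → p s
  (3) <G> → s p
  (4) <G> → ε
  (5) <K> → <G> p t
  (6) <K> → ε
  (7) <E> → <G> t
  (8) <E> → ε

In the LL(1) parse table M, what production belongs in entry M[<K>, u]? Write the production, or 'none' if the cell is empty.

FIRST(<G>): from <G>→s p we get {s}; from <G>→ε we get {ε}. So FIRST(<G>) = {ε, s}.
FIRST(<K>): from <K>→<G> p t we get {p, s}; from <K>→ε we get {ε}. So FIRST(<K>) = {ε, p, s}.
FIRST(<E>): from <E>→<G> t we get {s, t}; from <E>→ε we get {ε}. So FIRST(<E>) = {ε, s, t}.
FIRST(<S>): from <S>→<E> u <K> we get {s, t, u}; from <S>→p s we get {p}. So FIRST(<S>) = {p, s, t, u}.
FOLLOW(<S>) includes $ since <S> is the start symbol.
FOLLOW(<S>): <S> appears on no right-hand side. Thus FOLLOW(<S>) = {$}.
FOLLOW(<K>): in <S>→<E> u <K>, the suffix after <K> is empty, so FOLLOW(<K>) ⊇ FOLLOW(<S>) = {$}. Thus FOLLOW(<K>) = {$}.
For <K> → <G> p t: FIRST(<G> p t) = {p, s}, so it goes in M[<K>, t] for t ∈ {p, s}.
For <K> → ε: FIRST(ε) = {ε}, so it goes in M[<K>, t] for t ∈ {}; since ε ∈ FIRST, also for every t ∈ FOLLOW(<K>) = {$}.
None of these place a production in M[<K>, u].

none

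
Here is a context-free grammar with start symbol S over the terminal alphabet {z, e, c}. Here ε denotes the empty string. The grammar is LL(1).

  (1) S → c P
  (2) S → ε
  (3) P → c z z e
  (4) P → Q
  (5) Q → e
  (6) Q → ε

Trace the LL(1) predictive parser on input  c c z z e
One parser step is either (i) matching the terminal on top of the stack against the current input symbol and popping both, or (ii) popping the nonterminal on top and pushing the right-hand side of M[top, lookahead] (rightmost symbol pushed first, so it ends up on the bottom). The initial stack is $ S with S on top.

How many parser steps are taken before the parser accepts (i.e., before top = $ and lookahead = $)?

     Stack      Input        Action
  1  $ S        c c z z e $  expand S → c P
  2  $ P c      c c z z e $  match c
  3  $ P        c z z e $    expand P → c z z e
  4  $ e z z c  c z z e $    match c
  5  $ e z z    z z e $      match z
  6  $ e z      z e $        match z
  7  $ e        e $          match e
Accept reached after 7 steps.

7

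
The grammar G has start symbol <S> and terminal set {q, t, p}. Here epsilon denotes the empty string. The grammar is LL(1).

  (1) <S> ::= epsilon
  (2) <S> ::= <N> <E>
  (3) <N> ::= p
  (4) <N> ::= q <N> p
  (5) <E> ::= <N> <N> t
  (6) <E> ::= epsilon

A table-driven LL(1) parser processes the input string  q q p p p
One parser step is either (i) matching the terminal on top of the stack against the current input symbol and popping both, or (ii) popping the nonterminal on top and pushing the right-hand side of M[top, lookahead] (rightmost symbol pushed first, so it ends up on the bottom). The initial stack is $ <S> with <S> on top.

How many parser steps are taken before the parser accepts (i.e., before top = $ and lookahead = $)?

10

step 1: stack=$ <S>  input=q q p p p $  — expand <S> ::= <N> <E>
step 2: stack=$ <E> <N>  input=q q p p p $  — expand <N> ::= q <N> p
step 3: stack=$ <E> p <N> q  input=q q p p p $  — match q
step 4: stack=$ <E> p <N>  input=q p p p $  — expand <N> ::= q <N> p
step 5: stack=$ <E> p p <N> q  input=q p p p $  — match q
step 6: stack=$ <E> p p <N>  input=p p p $  — expand <N> ::= p
step 7: stack=$ <E> p p p  input=p p p $  — match p
step 8: stack=$ <E> p p  input=p p $  — match p
step 9: stack=$ <E> p  input=p $  — match p
step 10: stack=$ <E>  input=$  — expand <E> ::= epsilon
Accept reached after 10 steps.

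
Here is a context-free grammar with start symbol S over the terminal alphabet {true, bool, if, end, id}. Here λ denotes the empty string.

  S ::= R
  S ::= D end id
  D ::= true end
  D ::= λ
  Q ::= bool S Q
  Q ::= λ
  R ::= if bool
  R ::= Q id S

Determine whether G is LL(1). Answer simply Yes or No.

FIRST(S) = {bool, end, id, if, true}
FIRST(D) = {λ, true}
FIRST(Q) = {λ, bool}
FIRST(R) = {bool, id, if}
FOLLOW(S) = {$, bool, id}
FOLLOW(D) = {end}
FOLLOW(Q) = {id}
FOLLOW(R) = {$, bool, id}
Each cell of M receives at most one production.

Yes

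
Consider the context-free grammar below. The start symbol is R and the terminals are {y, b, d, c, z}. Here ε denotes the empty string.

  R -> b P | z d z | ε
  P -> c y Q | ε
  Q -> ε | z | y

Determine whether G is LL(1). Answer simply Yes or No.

Yes

FIRST(R) = {ε, b, z}
FIRST(P) = {ε, c}
FIRST(Q) = {ε, y, z}
FOLLOW(R) = {$}
FOLLOW(P) = {$}
FOLLOW(Q) = {$}
Each cell of M receives at most one production.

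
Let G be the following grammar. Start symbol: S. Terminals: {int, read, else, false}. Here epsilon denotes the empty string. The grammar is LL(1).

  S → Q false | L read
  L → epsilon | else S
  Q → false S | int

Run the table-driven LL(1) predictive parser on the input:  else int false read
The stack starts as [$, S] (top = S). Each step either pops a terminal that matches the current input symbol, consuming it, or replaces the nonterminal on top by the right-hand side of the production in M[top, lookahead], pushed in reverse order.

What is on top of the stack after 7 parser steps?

     Stack             Input                  Action
  1  $ S               else int false read $  expand S → L read
  2  $ read L          else int false read $  expand L → else S
  3  $ read S else     else int false read $  match else
  4  $ read S          int false read $       expand S → Q false
  5  $ read false Q    int false read $       expand Q → int
  6  $ read false int  int false read $       match int
  7  $ read false      false read $           match false
Stack after step 7: $ read (top = read).

read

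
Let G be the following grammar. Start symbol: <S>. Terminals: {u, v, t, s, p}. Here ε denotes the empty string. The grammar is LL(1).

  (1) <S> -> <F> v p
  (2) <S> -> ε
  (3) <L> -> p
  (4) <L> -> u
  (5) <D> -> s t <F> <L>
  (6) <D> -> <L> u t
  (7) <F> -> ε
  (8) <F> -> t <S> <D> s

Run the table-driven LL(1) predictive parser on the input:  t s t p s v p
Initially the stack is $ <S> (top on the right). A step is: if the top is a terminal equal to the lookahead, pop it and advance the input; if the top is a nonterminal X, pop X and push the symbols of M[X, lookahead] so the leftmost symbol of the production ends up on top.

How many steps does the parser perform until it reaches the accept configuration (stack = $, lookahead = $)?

13

step 1: stack=$ <S>  input=t s t p s v p $  — expand <S> -> <F> v p
step 2: stack=$ p v <F>  input=t s t p s v p $  — expand <F> -> t <S> <D> s
step 3: stack=$ p v s <D> <S> t  input=t s t p s v p $  — match t
step 4: stack=$ p v s <D> <S>  input=s t p s v p $  — expand <S> -> ε
step 5: stack=$ p v s <D>  input=s t p s v p $  — expand <D> -> s t <F> <L>
step 6: stack=$ p v s <L> <F> t s  input=s t p s v p $  — match s
step 7: stack=$ p v s <L> <F> t  input=t p s v p $  — match t
step 8: stack=$ p v s <L> <F>  input=p s v p $  — expand <F> -> ε
step 9: stack=$ p v s <L>  input=p s v p $  — expand <L> -> p
step 10: stack=$ p v s p  input=p s v p $  — match p
step 11: stack=$ p v s  input=s v p $  — match s
step 12: stack=$ p v  input=v p $  — match v
step 13: stack=$ p  input=p $  — match p
Accept reached after 13 steps.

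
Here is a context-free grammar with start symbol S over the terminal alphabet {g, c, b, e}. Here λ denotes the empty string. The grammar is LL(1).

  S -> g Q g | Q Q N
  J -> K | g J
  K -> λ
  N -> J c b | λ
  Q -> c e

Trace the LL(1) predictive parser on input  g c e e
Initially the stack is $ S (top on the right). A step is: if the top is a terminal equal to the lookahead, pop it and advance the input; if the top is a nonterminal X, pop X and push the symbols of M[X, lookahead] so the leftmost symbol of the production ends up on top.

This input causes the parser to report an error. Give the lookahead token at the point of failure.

e

     Stack    Input      Action
  1  $ S      g c e e $  expand S -> g Q g
  2  $ g Q g  g c e e $  match g
  3  $ g Q    c e e $    expand Q -> c e
  4  $ g e c  c e e $    match c
  5  $ g e    e e $      match e
  6  $ g      e $        error: top is terminal g but lookahead is e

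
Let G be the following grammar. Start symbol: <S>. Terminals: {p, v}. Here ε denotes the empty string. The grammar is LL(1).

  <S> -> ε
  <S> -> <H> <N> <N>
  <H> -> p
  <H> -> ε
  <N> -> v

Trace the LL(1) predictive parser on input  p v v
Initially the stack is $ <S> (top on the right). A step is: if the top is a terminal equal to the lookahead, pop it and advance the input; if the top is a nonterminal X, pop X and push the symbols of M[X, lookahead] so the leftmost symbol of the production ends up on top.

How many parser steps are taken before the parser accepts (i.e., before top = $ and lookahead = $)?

step 1: stack=$ <S>  input=p v v $  — expand <S> -> <H> <N> <N>
step 2: stack=$ <N> <N> <H>  input=p v v $  — expand <H> -> p
step 3: stack=$ <N> <N> p  input=p v v $  — match p
step 4: stack=$ <N> <N>  input=v v $  — expand <N> -> v
step 5: stack=$ <N> v  input=v v $  — match v
step 6: stack=$ <N>  input=v $  — expand <N> -> v
step 7: stack=$ v  input=v $  — match v
Accept reached after 7 steps.

7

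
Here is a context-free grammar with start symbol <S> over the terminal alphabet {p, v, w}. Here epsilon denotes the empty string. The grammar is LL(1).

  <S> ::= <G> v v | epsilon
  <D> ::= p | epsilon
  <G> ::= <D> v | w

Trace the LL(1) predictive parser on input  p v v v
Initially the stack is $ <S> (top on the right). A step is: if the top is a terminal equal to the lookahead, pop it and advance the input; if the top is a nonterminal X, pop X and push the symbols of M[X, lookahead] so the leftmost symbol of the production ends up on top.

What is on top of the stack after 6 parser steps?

v

step 1: stack=$ <S>  input=p v v v $  — expand <S> ::= <G> v v
step 2: stack=$ v v <G>  input=p v v v $  — expand <G> ::= <D> v
step 3: stack=$ v v v <D>  input=p v v v $  — expand <D> ::= p
step 4: stack=$ v v v p  input=p v v v $  — match p
step 5: stack=$ v v v  input=v v v $  — match v
step 6: stack=$ v v  input=v v $  — match v
Stack after step 6: $ v (top = v).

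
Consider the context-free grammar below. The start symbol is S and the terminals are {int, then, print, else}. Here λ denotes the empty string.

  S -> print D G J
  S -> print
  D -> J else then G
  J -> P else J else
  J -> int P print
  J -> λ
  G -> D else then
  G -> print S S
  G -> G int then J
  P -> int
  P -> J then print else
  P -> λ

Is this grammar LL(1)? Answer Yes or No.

FIRST(S) = {print}
FIRST(D) = {else, int, then}
FIRST(J) = {λ, else, int, then}
FIRST(G) = {else, int, print, then}
FIRST(P) = {λ, else, int, then}
FOLLOW(S) = {$, else, int, print, then}
FOLLOW(D) = {else, int, print, then}
FOLLOW(J) = {$, else, int, print, then}
FOLLOW(G) = {$, else, int, print, then}
FOLLOW(P) = {else, print}
Cell M[G, else] receives both G -> D else then and G -> G int then J — the grammar is not LL(1).

No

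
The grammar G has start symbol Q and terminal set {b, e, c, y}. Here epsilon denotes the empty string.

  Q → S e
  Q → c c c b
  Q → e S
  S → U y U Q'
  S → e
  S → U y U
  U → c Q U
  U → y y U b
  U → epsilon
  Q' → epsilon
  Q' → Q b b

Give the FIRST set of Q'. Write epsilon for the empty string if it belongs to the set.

FIRST(U) = {epsilon, c, y}
FIRST(S) = {c, e, y}  (via U y U Q', U y U)
FIRST(Q) = {c, e, y}  (via S e)
FIRST(Q') = {epsilon, c, e, y}  (via Q b b)

{epsilon, c, e, y}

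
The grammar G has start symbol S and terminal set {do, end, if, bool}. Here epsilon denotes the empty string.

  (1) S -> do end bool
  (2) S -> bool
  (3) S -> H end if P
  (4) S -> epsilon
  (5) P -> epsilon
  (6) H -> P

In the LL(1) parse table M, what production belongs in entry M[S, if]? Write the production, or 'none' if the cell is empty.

none

FIRST(P) = {epsilon}
FIRST(H) = {epsilon}  (via P)
FIRST(S) = {epsilon, bool, do, end}  (via H end if P)
FOLLOW(S) includes $ since S is the start symbol.
FOLLOW(S): S appears on no right-hand side. Thus FOLLOW(S) = {$}.
For S -> do end bool: FIRST(do end bool) = {do}, so it goes in M[S, t] for t ∈ {do}.
For S -> bool: FIRST(bool) = {bool}, so it goes in M[S, t] for t ∈ {bool}.
For S -> H end if P: FIRST(H end if P) = {end}, so it goes in M[S, t] for t ∈ {end}.
For S -> epsilon: FIRST(epsilon) = {epsilon}, so it goes in M[S, t] for t ∈ {}; since epsilon ∈ FIRST, also for every t ∈ FOLLOW(S) = {$}.
None of these place a production in M[S, if].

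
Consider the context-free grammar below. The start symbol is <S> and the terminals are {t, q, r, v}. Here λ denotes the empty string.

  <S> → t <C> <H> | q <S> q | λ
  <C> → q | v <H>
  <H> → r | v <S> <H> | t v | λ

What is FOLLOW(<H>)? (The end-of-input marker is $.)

{$, q, r, t, v}

FIRST(<S>) = {λ, q, t}
FIRST(<C>) = {q, v}
FIRST(<H>) = {λ, r, t, v}
FOLLOW(<S>) includes $ since <S> is the start symbol.
FOLLOW(<S>): in <S>→q <S> q, <S> is followed by q with FIRST {q}; in <H>→v <S> <H>, <S> is followed by <H> with FIRST {λ, r, t, v}; in <H>→v <S> <H>, the suffix after <S> is nullable, so FOLLOW(<S>) ⊇ FOLLOW(<H>) = {$, q, r, t, v}. Thus FOLLOW(<S>) = {$, q, r, t, v}.
FOLLOW(<C>): in <S>→t <C> <H>, <C> is followed by <H> with FIRST {λ, r, t, v}; in <S>→t <C> <H>, the suffix after <C> is nullable, so FOLLOW(<C>) ⊇ FOLLOW(<S>) = {$, q, r, t, v}. Thus FOLLOW(<C>) = {$, q, r, t, v}.
FOLLOW(<H>): in <S>→t <C> <H>, the suffix after <H> is empty, so FOLLOW(<H>) ⊇ FOLLOW(<S>) = {$, q, r, t, v}; in <C>→v <H>, the suffix after <H> is empty, so FOLLOW(<H>) ⊇ FOLLOW(<C>) = {$, q, r, t, v}; in <H>→v <S> <H>, the suffix after <H> is empty (adds nothing new). Thus FOLLOW(<H>) = {$, q, r, t, v}.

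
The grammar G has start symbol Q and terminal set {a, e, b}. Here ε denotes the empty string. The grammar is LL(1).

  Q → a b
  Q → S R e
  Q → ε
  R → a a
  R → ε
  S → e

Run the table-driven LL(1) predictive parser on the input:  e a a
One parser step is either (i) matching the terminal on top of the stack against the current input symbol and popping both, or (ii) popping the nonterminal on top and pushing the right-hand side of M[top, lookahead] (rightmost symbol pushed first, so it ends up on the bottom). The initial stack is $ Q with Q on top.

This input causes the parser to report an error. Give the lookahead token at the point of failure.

step 1: stack=$ Q  input=e a a $  — expand Q → S R e
step 2: stack=$ e R S  input=e a a $  — expand S → e
step 3: stack=$ e R e  input=e a a $  — match e
step 4: stack=$ e R  input=a a $  — expand R → a a
step 5: stack=$ e a a  input=a a $  — match a
step 6: stack=$ e a  input=a $  — match a
step 7: stack=$ e  input=$  — error: top is terminal e but lookahead is $

$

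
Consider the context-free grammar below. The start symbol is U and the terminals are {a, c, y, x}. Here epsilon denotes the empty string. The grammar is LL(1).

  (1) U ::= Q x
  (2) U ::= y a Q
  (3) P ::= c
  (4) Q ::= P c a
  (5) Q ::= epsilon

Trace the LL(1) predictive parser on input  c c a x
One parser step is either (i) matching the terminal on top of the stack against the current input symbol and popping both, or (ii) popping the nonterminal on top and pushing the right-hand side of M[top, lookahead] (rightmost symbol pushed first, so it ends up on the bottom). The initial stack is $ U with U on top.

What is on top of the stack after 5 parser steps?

a

     Stack      Input      Action
  1  $ U        c c a x $  expand U ::= Q x
  2  $ x Q      c c a x $  expand Q ::= P c a
  3  $ x a c P  c c a x $  expand P ::= c
  4  $ x a c c  c c a x $  match c
  5  $ x a c    c a x $    match c
Stack after step 5: $ x a (top = a).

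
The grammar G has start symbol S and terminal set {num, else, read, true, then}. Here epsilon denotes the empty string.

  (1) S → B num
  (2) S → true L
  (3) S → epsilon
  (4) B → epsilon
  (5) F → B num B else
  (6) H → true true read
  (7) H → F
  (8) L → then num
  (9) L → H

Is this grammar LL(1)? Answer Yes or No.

Yes

FIRST(S) = {epsilon, num, true}
FIRST(B) = {epsilon}
FIRST(F) = {num}
FIRST(H) = {num, true}
FIRST(L) = {num, then, true}
FOLLOW(S) = {$}
FOLLOW(B) = {else, num}
FOLLOW(F) = {$}
FOLLOW(H) = {$}
FOLLOW(L) = {$}
Each cell of M receives at most one production.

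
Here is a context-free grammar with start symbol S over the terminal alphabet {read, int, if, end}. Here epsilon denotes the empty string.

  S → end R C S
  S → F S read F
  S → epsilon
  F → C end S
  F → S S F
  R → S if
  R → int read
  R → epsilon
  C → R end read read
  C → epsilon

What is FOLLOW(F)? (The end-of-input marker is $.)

FIRST(S): from S→end R C S we get {end}; from S→F S read F we get {end, if, int}; from S→epsilon we get {epsilon}. So FIRST(S) = {epsilon, end, if, int}.
FIRST(R): from R→S if we get {end, if, int}; from R→int read we get {int}; from R→epsilon we get {epsilon}. So FIRST(R) = {epsilon, end, if, int}.
FIRST(C): from C→R end read read we get {end, if, int}; from C→epsilon we get {epsilon}. So FIRST(C) = {epsilon, end, if, int}.
FIRST(F): from F→C end S we get {end, if, int}; from F→S S F we get {end, if, int}. So FIRST(F) = {end, if, int}.
FOLLOW(S) includes $ since S is the start symbol.
FOLLOW(S): in S→end R C S, the suffix after S is empty (adds nothing new); in S→F S read F, S is followed by read F with FIRST {read}; in F→C end S, the suffix after S is empty, so FOLLOW(S) ⊇ FOLLOW(F) = {$, end, if, int, read}; in F→S S F (occurrence 1), S is followed by S F with FIRST {end, if, int}; in F→S S F (occurrence 2), S is followed by F with FIRST {end, if, int}; in R→S if, S is followed by if with FIRST {if}. Thus FOLLOW(S) = {$, end, if, int, read}.
FOLLOW(F): in S→F S read F (occurrence 1), F is followed by S read F with FIRST {end, if, int, read}; in S→F S read F (occurrence 2), the suffix after F is empty, so FOLLOW(F) ⊇ FOLLOW(S) = {$, end, if, int, read}; in F→S S F, the suffix after F is empty (adds nothing new). Thus FOLLOW(F) = {$, end, if, int, read}.
FOLLOW(R): in S→end R C S, R is followed by C S with FIRST {epsilon, end, if, int}; in S→end R C S, the suffix after R is nullable, so FOLLOW(R) ⊇ FOLLOW(S) = {$, end, if, int, read}; in C→R end read read, R is followed by end read read with FIRST {end}. Thus FOLLOW(R) = {$, end, if, int, read}.
FOLLOW(C): in S→end R C S, C is followed by S with FIRST {epsilon, end, if, int}; in S→end R C S, the suffix after C is nullable, so FOLLOW(C) ⊇ FOLLOW(S) = {$, end, if, int, read}; in F→C end S, C is followed by end S with FIRST {end}. Thus FOLLOW(C) = {$, end, if, int, read}.

{$, end, if, int, read}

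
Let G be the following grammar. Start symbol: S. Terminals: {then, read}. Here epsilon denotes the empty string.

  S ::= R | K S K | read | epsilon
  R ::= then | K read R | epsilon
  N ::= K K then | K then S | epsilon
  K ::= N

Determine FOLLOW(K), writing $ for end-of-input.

{$, read, then}

FIRST(S): from S::=R we get {epsilon, read, then}; from S::=K S K we get {epsilon, read, then}; from S::=read we get {read}; from S::=epsilon we get {epsilon}. So FIRST(S) = {epsilon, read, then}.
FIRST(R): from R::=then we get {then}; from R::=K read R we get {read, then}; from R::=epsilon we get {epsilon}. So FIRST(R) = {epsilon, read, then}.
FIRST(N): from N::=K K then we get {then}; from N::=K then S we get {then}; from N::=epsilon we get {epsilon}. So FIRST(N) = {epsilon, then}.
FIRST(K): from K::=N we get {epsilon, then}. So FIRST(K) = {epsilon, then}.
FOLLOW(S) includes $ since S is the start symbol.
FOLLOW(S): in S::=K S K, S is followed by K with FIRST {epsilon, then}; in S::=K S K, the suffix after S is nullable (adds nothing new); in N::=K then S, the suffix after S is empty, so FOLLOW(S) ⊇ FOLLOW(N) = {$, read, then}. Thus FOLLOW(S) = {$, read, then}.
FOLLOW(R): in S::=R, the suffix after R is empty, so FOLLOW(R) ⊇ FOLLOW(S) = {$, read, then}; in R::=K read R, the suffix after R is empty (adds nothing new). Thus FOLLOW(R) = {$, read, then}.
FOLLOW(K): in S::=K S K (occurrence 1), K is followed by S K with FIRST {epsilon, read, then}; in S::=K S K (occurrence 1), the suffix after K is nullable, so FOLLOW(K) ⊇ FOLLOW(S) = {$, read, then}; in S::=K S K (occurrence 2), the suffix after K is empty, so FOLLOW(K) ⊇ FOLLOW(S) = {$, read, then}; in R::=K read R, K is followed by read R with FIRST {read}; in N::=K K then (occurrence 1), K is followed by K then with FIRST {then}; in N::=K K then (occurrence 2), K is followed by then with FIRST {then}; in N::=K then S, K is followed by then S with FIRST {then}. Thus FOLLOW(K) = {$, read, then}.
FOLLOW(N): in K::=N, the suffix after N is empty, so FOLLOW(N) ⊇ FOLLOW(K) = {$, read, then}. Thus FOLLOW(N) = {$, read, then}.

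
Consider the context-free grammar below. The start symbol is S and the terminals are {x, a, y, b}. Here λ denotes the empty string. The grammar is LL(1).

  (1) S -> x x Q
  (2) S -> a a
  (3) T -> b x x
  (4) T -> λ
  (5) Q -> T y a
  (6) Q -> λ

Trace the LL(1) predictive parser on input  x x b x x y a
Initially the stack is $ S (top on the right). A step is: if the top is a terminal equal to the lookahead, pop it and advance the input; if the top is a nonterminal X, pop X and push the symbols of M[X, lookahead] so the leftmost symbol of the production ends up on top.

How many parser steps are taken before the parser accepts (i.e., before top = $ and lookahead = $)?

10

      Stack        Input            Action
   1  $ S          x x b x x y a $  expand S -> x x Q
   2  $ Q x x      x x b x x y a $  match x
   3  $ Q x        x b x x y a $    match x
   4  $ Q          b x x y a $      expand Q -> T y a
   5  $ a y T      b x x y a $      expand T -> b x x
   6  $ a y x x b  b x x y a $      match b
   7  $ a y x x    x x y a $        match x
   8  $ a y x      x y a $          match x
   9  $ a y        y a $            match y
  10  $ a          a $              match a
Accept reached after 10 steps.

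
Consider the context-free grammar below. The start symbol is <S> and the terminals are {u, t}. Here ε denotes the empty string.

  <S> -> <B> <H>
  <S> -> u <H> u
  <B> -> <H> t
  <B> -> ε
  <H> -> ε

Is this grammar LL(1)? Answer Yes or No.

FIRST(<S>) = {ε, t, u}
FIRST(<B>) = {ε, t}
FIRST(<H>) = {ε}
FOLLOW(<S>) = {$}
FOLLOW(<B>) = {$}
FOLLOW(<H>) = {$, t, u}
Each cell of M receives at most one production.

Yes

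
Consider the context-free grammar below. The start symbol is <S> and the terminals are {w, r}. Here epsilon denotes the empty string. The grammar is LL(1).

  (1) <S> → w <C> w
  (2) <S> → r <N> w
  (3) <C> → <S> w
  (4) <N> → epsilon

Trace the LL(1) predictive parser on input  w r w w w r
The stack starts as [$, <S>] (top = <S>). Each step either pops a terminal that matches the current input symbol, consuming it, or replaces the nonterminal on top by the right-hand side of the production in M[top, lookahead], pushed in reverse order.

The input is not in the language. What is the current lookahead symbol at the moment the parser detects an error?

r

      Stack          Input          Action
   1  $ <S>          w r w w w r $  expand <S> → w <C> w
   2  $ w <C> w      w r w w w r $  match w
   3  $ w <C>        r w w w r $    expand <C> → <S> w
   4  $ w w <S>      r w w w r $    expand <S> → r <N> w
   5  $ w w w <N> r  r w w w r $    match r
   6  $ w w w <N>    w w w r $      expand <N> → epsilon
   7  $ w w w        w w w r $      match w
   8  $ w w          w w r $        match w
   9  $ w            w r $          match w
  10  $              r $            error: stack empty but input remains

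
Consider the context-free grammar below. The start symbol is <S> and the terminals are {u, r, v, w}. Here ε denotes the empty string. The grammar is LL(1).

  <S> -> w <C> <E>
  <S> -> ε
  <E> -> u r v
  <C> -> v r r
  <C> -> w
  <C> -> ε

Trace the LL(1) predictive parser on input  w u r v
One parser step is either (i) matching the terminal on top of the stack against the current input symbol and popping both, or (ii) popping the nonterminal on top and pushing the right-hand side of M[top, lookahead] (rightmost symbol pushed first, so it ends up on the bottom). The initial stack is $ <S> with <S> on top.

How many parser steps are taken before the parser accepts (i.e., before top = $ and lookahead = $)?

     Stack        Input      Action
  1  $ <S>        w u r v $  expand <S> -> w <C> <E>
  2  $ <E> <C> w  w u r v $  match w
  3  $ <E> <C>    u r v $    expand <C> -> ε
  4  $ <E>        u r v $    expand <E> -> u r v
  5  $ v r u      u r v $    match u
  6  $ v r        r v $      match r
  7  $ v          v $        match v
Accept reached after 7 steps.

7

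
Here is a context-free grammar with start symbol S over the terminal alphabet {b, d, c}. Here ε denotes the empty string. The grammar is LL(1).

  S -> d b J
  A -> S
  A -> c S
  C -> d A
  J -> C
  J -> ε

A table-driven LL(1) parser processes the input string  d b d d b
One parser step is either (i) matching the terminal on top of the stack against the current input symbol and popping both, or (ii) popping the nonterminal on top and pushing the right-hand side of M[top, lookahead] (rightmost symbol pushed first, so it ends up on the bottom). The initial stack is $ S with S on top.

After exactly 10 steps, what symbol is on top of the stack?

J

      Stack    Input        Action
   1  $ S      d b d d b $  expand S -> d b J
   2  $ J b d  d b d d b $  match d
   3  $ J b    b d d b $    match b
   4  $ J      d d b $      expand J -> C
   5  $ C      d d b $      expand C -> d A
   6  $ A d    d d b $      match d
   7  $ A      d b $        expand A -> S
   8  $ S      d b $        expand S -> d b J
   9  $ J b d  d b $        match d
  10  $ J b    b $          match b
Stack after step 10: $ J (top = J).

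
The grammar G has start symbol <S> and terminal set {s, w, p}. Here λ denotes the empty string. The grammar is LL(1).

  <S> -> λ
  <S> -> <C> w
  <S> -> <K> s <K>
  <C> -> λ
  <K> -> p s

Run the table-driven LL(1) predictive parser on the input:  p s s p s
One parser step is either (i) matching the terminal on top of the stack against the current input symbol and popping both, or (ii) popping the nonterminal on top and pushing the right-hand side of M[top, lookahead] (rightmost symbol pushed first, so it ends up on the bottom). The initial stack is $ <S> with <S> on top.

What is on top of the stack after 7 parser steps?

s

     Stack        Input        Action
  1  $ <S>        p s s p s $  expand <S> -> <K> s <K>
  2  $ <K> s <K>  p s s p s $  expand <K> -> p s
  3  $ <K> s s p  p s s p s $  match p
  4  $ <K> s s    s s p s $    match s
  5  $ <K> s      s p s $      match s
  6  $ <K>        p s $        expand <K> -> p s
  7  $ s p        p s $        match p
Stack after step 7: $ s (top = s).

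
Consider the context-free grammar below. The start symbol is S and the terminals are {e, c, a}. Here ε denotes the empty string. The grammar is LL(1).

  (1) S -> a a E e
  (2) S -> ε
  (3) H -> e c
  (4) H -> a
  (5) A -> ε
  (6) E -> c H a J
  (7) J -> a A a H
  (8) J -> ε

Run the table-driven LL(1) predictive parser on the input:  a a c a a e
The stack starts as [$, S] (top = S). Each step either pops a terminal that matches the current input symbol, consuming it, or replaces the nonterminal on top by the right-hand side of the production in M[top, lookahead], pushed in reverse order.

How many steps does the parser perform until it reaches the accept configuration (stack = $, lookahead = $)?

      Stack        Input          Action
   1  $ S          a a c a a e $  expand S -> a a E e
   2  $ e E a a    a a c a a e $  match a
   3  $ e E a      a c a a e $    match a
   4  $ e E        c a a e $      expand E -> c H a J
   5  $ e J a H c  c a a e $      match c
   6  $ e J a H    a a e $        expand H -> a
   7  $ e J a a    a a e $        match a
   8  $ e J a      a e $          match a
   9  $ e J        e $            expand J -> ε
  10  $ e          e $            match e
Accept reached after 10 steps.

10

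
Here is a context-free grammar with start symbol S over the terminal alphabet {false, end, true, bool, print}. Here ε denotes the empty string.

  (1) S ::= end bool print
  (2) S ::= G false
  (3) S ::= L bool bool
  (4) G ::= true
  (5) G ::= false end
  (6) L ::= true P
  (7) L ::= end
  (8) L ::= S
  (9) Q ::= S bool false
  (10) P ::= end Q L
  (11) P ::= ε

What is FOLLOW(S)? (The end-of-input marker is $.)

{$, bool}

FIRST(G): from G::=true we get {true}; from G::=false end we get {false}. So FIRST(G) = {false, true}.
FIRST(P): from P::=end Q L we get {end}; from P::=ε we get {ε}. So FIRST(P) = {ε, end}.
FIRST(S): from S::=end bool print we get {end}; from S::=G false we get {false, true}; from S::=L bool bool we get {end, false, true}. So FIRST(S) = {end, false, true}.
FIRST(L): from L::=true P we get {true}; from L::=end we get {end}; from L::=S we get {end, false, true}. So FIRST(L) = {end, false, true}.
FIRST(Q): from Q::=S bool false we get {end, false, true}. So FIRST(Q) = {end, false, true}.
FOLLOW(S) includes $ since S is the start symbol.
FOLLOW(G): in S::=G false, G is followed by false with FIRST {false}. Thus FOLLOW(G) = {false}.
FOLLOW(Q): in P::=end Q L, Q is followed by L with FIRST {end, false, true}. Thus FOLLOW(Q) = {end, false, true}.
FOLLOW(S): in L::=S, the suffix after S is empty, so FOLLOW(S) ⊇ FOLLOW(L) = {bool}; in Q::=S bool false, S is followed by bool false with FIRST {bool}. Thus FOLLOW(S) = {$, bool}.
FOLLOW(L): in S::=L bool bool, L is followed by bool bool with FIRST {bool}; in P::=end Q L, the suffix after L is empty, so FOLLOW(L) ⊇ FOLLOW(P) = {bool}. Thus FOLLOW(L) = {bool}.
FOLLOW(P): in L::=true P, the suffix after P is empty, so FOLLOW(P) ⊇ FOLLOW(L) = {bool}. Thus FOLLOW(P) = {bool}.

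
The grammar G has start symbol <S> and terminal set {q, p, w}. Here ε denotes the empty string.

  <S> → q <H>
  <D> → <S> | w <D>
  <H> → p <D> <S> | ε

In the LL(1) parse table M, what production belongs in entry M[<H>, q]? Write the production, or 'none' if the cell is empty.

FIRST(<S>): from <S>→q <H> we get {q}. So FIRST(<S>) = {q}.
FIRST(<H>): from <H>→p <D> <S> we get {p}; from <H>→ε we get {ε}. So FIRST(<H>) = {ε, p}.
FIRST(<D>): from <D>→<S> we get {q}; from <D>→w <D> we get {w}. So FIRST(<D>) = {q, w}.
FOLLOW(<S>) includes $ since <S> is the start symbol.
FOLLOW(<S>): in <D>→<S>, the suffix after <S> is empty, so FOLLOW(<S>) ⊇ FOLLOW(<D>) = {q}; in <H>→p <D> <S>, the suffix after <S> is empty, so FOLLOW(<S>) ⊇ FOLLOW(<H>) = {$, q}. Thus FOLLOW(<S>) = {$, q}.
FOLLOW(<H>): in <S>→q <H>, the suffix after <H> is empty, so FOLLOW(<H>) ⊇ FOLLOW(<S>) = {$, q}. Thus FOLLOW(<H>) = {$, q}.
For <H> → p <D> <S>: FIRST(p <D> <S>) = {p}, so it goes in M[<H>, t] for t ∈ {p}.
For <H> → ε: FIRST(ε) = {ε}, so it goes in M[<H>, t] for t ∈ {}; since ε ∈ FIRST, also for every t ∈ FOLLOW(<H>) = {$, q}.

<H> → ε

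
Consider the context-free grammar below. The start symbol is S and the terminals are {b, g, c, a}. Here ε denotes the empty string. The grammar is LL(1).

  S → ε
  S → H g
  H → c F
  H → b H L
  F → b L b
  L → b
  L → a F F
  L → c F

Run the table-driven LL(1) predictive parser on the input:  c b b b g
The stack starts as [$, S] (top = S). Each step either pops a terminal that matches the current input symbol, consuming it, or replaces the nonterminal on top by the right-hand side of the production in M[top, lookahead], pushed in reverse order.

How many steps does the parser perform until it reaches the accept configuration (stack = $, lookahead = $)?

9

     Stack      Input        Action
  1  $ S        c b b b g $  expand S → H g
  2  $ g H      c b b b g $  expand H → c F
  3  $ g F c    c b b b g $  match c
  4  $ g F      b b b g $    expand F → b L b
  5  $ g b L b  b b b g $    match b
  6  $ g b L    b b g $      expand L → b
  7  $ g b b    b b g $      match b
  8  $ g b      b g $        match b
  9  $ g        g $          match g
Accept reached after 9 steps.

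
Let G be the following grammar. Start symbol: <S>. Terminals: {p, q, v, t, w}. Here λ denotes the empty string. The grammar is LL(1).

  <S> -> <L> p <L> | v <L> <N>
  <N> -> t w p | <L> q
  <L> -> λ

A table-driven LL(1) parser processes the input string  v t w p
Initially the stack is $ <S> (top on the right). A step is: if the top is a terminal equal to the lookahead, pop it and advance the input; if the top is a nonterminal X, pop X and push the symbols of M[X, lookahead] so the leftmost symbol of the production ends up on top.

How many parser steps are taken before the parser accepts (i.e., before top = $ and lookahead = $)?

7

step 1: stack=$ <S>  input=v t w p $  — expand <S> -> v <L> <N>
step 2: stack=$ <N> <L> v  input=v t w p $  — match v
step 3: stack=$ <N> <L>  input=t w p $  — expand <L> -> λ
step 4: stack=$ <N>  input=t w p $  — expand <N> -> t w p
step 5: stack=$ p w t  input=t w p $  — match t
step 6: stack=$ p w  input=w p $  — match w
step 7: stack=$ p  input=p $  — match p
Accept reached after 7 steps.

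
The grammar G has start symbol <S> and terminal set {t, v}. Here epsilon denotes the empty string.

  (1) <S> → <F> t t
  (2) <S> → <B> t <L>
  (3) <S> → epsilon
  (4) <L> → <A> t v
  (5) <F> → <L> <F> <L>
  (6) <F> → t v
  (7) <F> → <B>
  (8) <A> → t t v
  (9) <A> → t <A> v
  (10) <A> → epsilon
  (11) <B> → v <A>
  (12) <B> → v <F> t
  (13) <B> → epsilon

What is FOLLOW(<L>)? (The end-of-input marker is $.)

{$, t, v}

FIRST(<A>): from <A>→t t v we get {t}; from <A>→t <A> v we get {t}; from <A>→epsilon we get {epsilon}. So FIRST(<A>) = {epsilon, t}.
FIRST(<B>): from <B>→v <A> we get {v}; from <B>→v <F> t we get {v}; from <B>→epsilon we get {epsilon}. So FIRST(<B>) = {epsilon, v}.
FIRST(<L>): from <L>→<A> t v we get {t}. So FIRST(<L>) = {t}.
FIRST(<F>): from <F>→<L> <F> <L> we get {t}; from <F>→t v we get {t}; from <F>→<B> we get {epsilon, v}. So FIRST(<F>) = {epsilon, t, v}.
FIRST(<S>): from <S>→<F> t t we get {t, v}; from <S>→<B> t <L> we get {t, v}; from <S>→epsilon we get {epsilon}. So FIRST(<S>) = {epsilon, t, v}.
FOLLOW(<S>) includes $ since <S> is the start symbol.
FOLLOW(<S>): <S> appears on no right-hand side. Thus FOLLOW(<S>) = {$}.
FOLLOW(<F>): in <S>→<F> t t, <F> is followed by t t with FIRST {t}; in <F>→<L> <F> <L>, <F> is followed by <L> with FIRST {t}; in <B>→v <F> t, <F> is followed by t with FIRST {t}. Thus FOLLOW(<F>) = {t}.
FOLLOW(<L>): in <S>→<B> t <L>, the suffix after <L> is empty, so FOLLOW(<L>) ⊇ FOLLOW(<S>) = {$}; in <F>→<L> <F> <L> (occurrence 1), <L> is followed by <F> <L> with FIRST {t, v}; in <F>→<L> <F> <L> (occurrence 2), the suffix after <L> is empty, so FOLLOW(<L>) ⊇ FOLLOW(<F>) = {t}. Thus FOLLOW(<L>) = {$, t, v}.
FOLLOW(<B>): in <S>→<B> t <L>, <B> is followed by t <L> with FIRST {t}; in <F>→<B>, the suffix after <B> is empty, so FOLLOW(<B>) ⊇ FOLLOW(<F>) = {t}. Thus FOLLOW(<B>) = {t}.
FOLLOW(<A>): in <L>→<A> t v, <A> is followed by t v with FIRST {t}; in <A>→t <A> v, <A> is followed by v with FIRST {v}; in <B>→v <A>, the suffix after <A> is empty, so FOLLOW(<A>) ⊇ FOLLOW(<B>) = {t}. Thus FOLLOW(<A>) = {t, v}.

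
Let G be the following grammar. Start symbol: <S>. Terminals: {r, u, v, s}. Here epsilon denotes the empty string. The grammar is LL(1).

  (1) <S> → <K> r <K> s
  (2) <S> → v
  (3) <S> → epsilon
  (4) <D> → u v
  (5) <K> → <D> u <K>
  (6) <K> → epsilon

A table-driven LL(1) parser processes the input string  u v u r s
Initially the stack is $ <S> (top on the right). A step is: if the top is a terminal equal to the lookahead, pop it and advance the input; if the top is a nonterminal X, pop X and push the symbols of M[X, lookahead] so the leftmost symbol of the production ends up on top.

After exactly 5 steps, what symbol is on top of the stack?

u

     Stack                Input        Action
  1  $ <S>                u v u r s $  expand <S> → <K> r <K> s
  2  $ s <K> r <K>        u v u r s $  expand <K> → <D> u <K>
  3  $ s <K> r <K> u <D>  u v u r s $  expand <D> → u v
  4  $ s <K> r <K> u v u  u v u r s $  match u
  5  $ s <K> r <K> u v    v u r s $    match v
Stack after step 5: $ s <K> r <K> u (top = u).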